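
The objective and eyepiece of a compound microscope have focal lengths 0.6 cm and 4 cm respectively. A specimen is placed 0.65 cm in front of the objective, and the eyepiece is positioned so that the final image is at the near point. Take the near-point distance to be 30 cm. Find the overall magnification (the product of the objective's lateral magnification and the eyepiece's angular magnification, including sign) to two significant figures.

Objective: 1/d_i = 1/f_obj - 1/d_o = 1/0.6 - 1/0.65 = 0.12821 cm^-1, so d_i = 7.800 cm.
m_obj = -d_i/d_o = -7.800/0.65 = -12.000.
Eyepiece angular magnification (image at near point): M_eye = 1 + D/f_e = 1 + 30/4 = 8.500.
Overall M = m_obj x M_eye = (-12.000)(8.500) = -102.00.

-100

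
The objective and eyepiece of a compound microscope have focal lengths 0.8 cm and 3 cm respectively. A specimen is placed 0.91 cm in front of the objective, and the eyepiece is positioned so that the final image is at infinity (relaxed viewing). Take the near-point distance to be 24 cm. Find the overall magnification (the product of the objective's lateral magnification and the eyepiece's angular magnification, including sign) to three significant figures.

Objective: 1/d_i = 1/f_obj - 1/d_o = 1/0.8 - 1/0.91 = 0.15110 cm^-1, so d_i = 6.618 cm.
m_obj = -d_i/d_o = -6.618/0.91 = -7.273.
Eyepiece angular magnification (image at infinity): M_eye = D/f_e = 24/3 = 8.000.
Overall M = m_obj x M_eye = (-7.273)(8.000) = -58.18.

-58.2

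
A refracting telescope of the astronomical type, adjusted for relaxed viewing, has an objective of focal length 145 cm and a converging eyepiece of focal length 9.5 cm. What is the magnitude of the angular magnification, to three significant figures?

15.3

|M| = f_obj/|f_eye| = 145/9.5 = 15.263.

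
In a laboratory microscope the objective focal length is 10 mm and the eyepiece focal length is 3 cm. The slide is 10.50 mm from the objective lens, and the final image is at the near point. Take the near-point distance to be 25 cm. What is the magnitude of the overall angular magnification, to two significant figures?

Convert to cm: f_obj = 10 mm = 1 cm; d_o = 10.50 mm = 1.05 cm.
Objective: 1/d_i = 1/f_obj - 1/d_o = 1/1 - 1/1.05 = 0.04762 cm^-1, so d_i = 21.000 cm.
m_obj = -d_i/d_o = -21.000/1.05 = -20.000.
Eyepiece angular magnification (image at near point): M_eye = 1 + D/f_e = 1 + 25/3 = 9.333.
Overall M = m_obj x M_eye = (-20.000)(9.333) = -186.67.
|M| = 186.67.

190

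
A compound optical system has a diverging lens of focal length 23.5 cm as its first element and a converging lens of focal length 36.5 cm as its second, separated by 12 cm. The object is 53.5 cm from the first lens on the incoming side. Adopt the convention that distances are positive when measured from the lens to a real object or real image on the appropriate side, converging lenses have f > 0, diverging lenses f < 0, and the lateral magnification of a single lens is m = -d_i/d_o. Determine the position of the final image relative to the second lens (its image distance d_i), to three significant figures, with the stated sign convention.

Applying the thin-lens equation to the first lens, 1/(-23.5) = 1/53.5 + 1/d_i1, which gives d_i1 = -16.328 cm.
With d_i1 < 0 the first image is virtual and lies on the object side; the object distance for lens 2 is d_o2 = 12 - (-16.328) = 28.328 cm.
Applying the thin-lens equation again with f_2 = 36.5 cm and d_o2 = 28.328 cm gives d_i2 = -126.525 cm.

-127 cm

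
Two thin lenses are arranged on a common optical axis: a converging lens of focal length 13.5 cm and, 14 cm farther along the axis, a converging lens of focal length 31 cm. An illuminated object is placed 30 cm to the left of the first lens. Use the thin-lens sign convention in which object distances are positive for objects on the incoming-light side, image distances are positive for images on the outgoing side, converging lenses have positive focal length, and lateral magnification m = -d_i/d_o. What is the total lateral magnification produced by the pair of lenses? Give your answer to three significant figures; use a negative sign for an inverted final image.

Lens 1: 1/d_i1 = 1/f_1 - 1/d_o1 = 1/13.5 - 1/30 = 0.04074 cm^-1, so d_i1 = 24.545 cm.
m_1 = -(24.545)/30 = -0.8182.
Since 24.545 cm > 14 cm, the first image lies past the second lens and serves as a virtual object: d_o2 = L - d_i1 = -10.545 cm.
Lens 2: 1/d_i2 = 1/f_2 - 1/d_o2 = 1/31 - 1/(-10.545) = 0.12709 cm^-1, so d_i2 = 7.869 cm.
m_2 = -(7.869)/(-10.545) = 0.7462.
Total m = m_1 x m_2 = (-0.8182)(0.7462) = -0.6105.

-0.611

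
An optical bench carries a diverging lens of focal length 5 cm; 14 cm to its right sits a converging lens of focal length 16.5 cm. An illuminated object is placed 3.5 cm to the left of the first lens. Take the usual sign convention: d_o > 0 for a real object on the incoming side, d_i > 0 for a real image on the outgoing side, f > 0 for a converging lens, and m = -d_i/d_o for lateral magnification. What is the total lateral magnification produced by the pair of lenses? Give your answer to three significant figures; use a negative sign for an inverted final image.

22.0

First lens: d_i1 = 1/(1/(-5) - 1/3.5) = -2.059 cm.
m_1 = -(-2.059)/3.5 = 0.5882.
The intermediate image is virtual, 2.059 cm to the left of lens 1, so d_o2 = L - d_i1 = 14 - (-2.059) = 16.059 cm.
Second lens: d_i2 = 1/(1/16.5 - 1/(16.059)) = -600.600 cm.
m_2 = -(-600.600)/(16.059) = 37.4000.
The system's lateral magnification is m_1 m_2 = (0.5882)(37.4000) = 22.0000.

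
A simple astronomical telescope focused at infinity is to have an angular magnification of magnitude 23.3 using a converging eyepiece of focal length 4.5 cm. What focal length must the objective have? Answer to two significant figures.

|M| = f_obj/|f_eye|, so f_obj = |M| x |f_eye| = 23.3 x 4.5 = 104.850 cm.

100 cm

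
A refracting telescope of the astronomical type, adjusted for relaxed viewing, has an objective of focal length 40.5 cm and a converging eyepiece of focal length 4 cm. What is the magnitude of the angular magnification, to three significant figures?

|M| = f_obj/|f_eye| = 40.5/4 = 10.125.

10.1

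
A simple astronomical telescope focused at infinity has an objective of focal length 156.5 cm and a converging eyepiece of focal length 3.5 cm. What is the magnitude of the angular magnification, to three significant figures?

44.7

|M| = f_obj/|f_eye| = 156.5/3.5 = 44.714.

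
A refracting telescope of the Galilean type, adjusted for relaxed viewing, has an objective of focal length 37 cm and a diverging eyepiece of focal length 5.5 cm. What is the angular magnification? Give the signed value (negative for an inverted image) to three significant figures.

6.73

M = -f_obj/f_eye = -37/(-5.5) = 6.727.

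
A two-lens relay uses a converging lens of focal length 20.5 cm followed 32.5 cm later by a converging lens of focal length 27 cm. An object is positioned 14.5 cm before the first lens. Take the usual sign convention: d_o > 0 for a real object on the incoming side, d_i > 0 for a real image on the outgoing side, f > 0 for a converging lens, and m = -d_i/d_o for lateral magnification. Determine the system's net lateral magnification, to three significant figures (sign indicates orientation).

-1.68

Lens 1: 1/d_i1 = 1/f_1 - 1/d_o1 = 1/20.5 - 1/14.5 = -0.02019 cm^-1, so d_i1 = -49.542 cm.
m_1 = -(-49.542)/14.5 = 3.4167.
The intermediate image is virtual, 49.542 cm to the left of lens 1, so d_o2 = L - d_i1 = 32.5 - (-49.542) = 82.042 cm.
Lens 2: 1/d_i2 = 1/f_2 - 1/d_o2 = 1/27 - 1/(82.042) = 0.02485 cm^-1, so d_i2 = 40.245 cm.
m_2 = -(40.245)/(82.042) = -0.4905.
The system's lateral magnification is m_1 m_2 = (3.4167)(-0.4905) = -1.6760.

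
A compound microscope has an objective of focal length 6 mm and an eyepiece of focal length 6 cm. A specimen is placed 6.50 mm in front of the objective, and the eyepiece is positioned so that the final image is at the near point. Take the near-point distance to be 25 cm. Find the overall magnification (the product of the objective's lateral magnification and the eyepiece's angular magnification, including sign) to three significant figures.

-62.0

Convert to cm: f_obj = 6 mm = 0.6 cm; d_o = 6.50 mm = 0.65 cm.
Objective: 1/d_i = 1/f_obj - 1/d_o = 1/0.6 - 1/0.65 = 0.12821 cm^-1, so d_i = 7.800 cm.
m_obj = -d_i/d_o = -7.800/0.65 = -12.000.
Eyepiece angular magnification (image at near point): M_eye = 1 + D/f_e = 1 + 25/6 = 5.167.
Overall M = m_obj x M_eye = (-12.000)(5.167) = -62.00.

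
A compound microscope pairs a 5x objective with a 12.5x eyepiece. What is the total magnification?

62.5

The overall magnification of a compound microscope is the product of the objective and eyepiece magnifications:
M = M_obj x M_eye = 5 x 12.5 = 62.5.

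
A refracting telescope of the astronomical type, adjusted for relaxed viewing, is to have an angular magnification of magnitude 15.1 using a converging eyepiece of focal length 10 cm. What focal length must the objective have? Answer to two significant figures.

150 cm

|M| = f_obj/|f_eye|, so f_obj = |M| x |f_eye| = 15.1 x 10 = 151.000 cm.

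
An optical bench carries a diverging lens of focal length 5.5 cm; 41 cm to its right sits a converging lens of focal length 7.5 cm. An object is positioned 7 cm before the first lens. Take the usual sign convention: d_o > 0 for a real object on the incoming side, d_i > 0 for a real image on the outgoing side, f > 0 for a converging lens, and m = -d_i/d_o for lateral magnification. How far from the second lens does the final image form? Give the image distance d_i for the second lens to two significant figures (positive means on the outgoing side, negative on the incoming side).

9.0 cm

First lens: d_i1 = 1/(1/(-5.5) - 1/7) = -3.080 cm.
With d_i1 < 0 the first image is virtual and lies on the object side; the object distance for lens 2 is d_o2 = 41 - (-3.080) = 44.080 cm.
Second lens: d_i2 = 1/(1/7.5 - 1/(44.080)) = 9.038 cm.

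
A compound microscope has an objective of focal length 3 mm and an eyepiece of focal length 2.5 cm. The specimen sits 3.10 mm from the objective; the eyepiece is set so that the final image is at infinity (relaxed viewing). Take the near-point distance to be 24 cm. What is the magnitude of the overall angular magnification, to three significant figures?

Convert to cm: f_obj = 3 mm = 0.3 cm; d_o = 3.10 mm = 0.31 cm.
Objective: 1/d_i = 1/f_obj - 1/d_o = 1/0.3 - 1/0.31 = 0.10753 cm^-1, so d_i = 9.300 cm.
m_obj = -d_i/d_o = -9.300/0.31 = -30.000.
Eyepiece angular magnification (image at infinity): M_eye = D/f_e = 24/2.5 = 9.600.
Overall M = m_obj x M_eye = (-30.000)(9.600) = -288.00.
|M| = 288.00.

288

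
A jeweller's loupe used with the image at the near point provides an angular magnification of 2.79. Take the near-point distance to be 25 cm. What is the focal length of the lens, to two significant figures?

For the image at the near point, M = 1 + D/f.
f = D/(M - 1) = 25/(2.79 - 1) = 13.966 cm.

14 cm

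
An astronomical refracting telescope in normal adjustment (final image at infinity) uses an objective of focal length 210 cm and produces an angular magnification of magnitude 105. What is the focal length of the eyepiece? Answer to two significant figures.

|M| = f_obj/f_eye, so f_eye = f_obj/|M| = 210/105.0 = 2.000 cm.

2.0 cm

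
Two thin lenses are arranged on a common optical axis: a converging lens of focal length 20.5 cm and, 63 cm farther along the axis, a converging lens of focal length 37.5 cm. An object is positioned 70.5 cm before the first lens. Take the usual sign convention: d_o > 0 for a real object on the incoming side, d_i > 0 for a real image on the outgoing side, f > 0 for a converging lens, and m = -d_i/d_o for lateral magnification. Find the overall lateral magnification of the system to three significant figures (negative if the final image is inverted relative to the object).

-4.52

First lens: d_i1 = 1/(1/20.5 - 1/70.5) = 28.905 cm.
m_1 = -(28.905)/70.5 = -0.4100.
That image sits 34.095 cm in front of the second lens, so d_o2 = 34.095 cm.
Second lens: d_i2 = 1/(1/37.5 - 1/(34.095)) = -375.496 cm.
m_2 = -(-375.496)/(34.095) = 11.0132.
The system's lateral magnification is m_1 m_2 = (-0.4100)(11.0132) = -4.5154.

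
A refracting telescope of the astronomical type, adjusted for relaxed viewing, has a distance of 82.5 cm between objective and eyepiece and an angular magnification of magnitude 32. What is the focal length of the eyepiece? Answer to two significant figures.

In normal adjustment the tube length equals f_obj + f_eye and |M| = f_obj/f_eye.
So f_obj = 32 f_eye and 32 f_eye + f_eye = 82.5 cm, giving f_eye = 82.5/33 = 2.500 cm and f_obj = 80.000 cm.

2.5 cm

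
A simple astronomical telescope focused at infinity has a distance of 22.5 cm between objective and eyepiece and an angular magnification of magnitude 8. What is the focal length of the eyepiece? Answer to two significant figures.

2.5 cm

In normal adjustment the tube length equals f_obj + f_eye and |M| = f_obj/f_eye.
So f_obj = 8 f_eye and 8 f_eye + f_eye = 22.5 cm, giving f_eye = 22.5/9 = 2.500 cm and f_obj = 20.000 cm.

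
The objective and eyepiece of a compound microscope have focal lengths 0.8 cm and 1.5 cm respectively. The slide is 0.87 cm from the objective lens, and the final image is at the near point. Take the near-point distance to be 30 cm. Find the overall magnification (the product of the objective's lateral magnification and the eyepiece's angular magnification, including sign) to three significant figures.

Objective: 1/d_i = 1/f_obj - 1/d_o = 1/0.8 - 1/0.87 = 0.10057 cm^-1, so d_i = 9.943 cm.
m_obj = -d_i/d_o = -9.943/0.87 = -11.429.
Eyepiece angular magnification (image at near point): M_eye = 1 + D/f_e = 1 + 30/1.5 = 21.000.
Overall M = m_obj x M_eye = (-11.429)(21.000) = -240.00.

-240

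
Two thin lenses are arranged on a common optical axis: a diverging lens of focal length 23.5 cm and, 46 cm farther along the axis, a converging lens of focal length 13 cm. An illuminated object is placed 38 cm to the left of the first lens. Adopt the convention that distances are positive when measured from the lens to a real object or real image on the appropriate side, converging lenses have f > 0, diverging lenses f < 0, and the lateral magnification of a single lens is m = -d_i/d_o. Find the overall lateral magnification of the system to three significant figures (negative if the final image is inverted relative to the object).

Applying the thin-lens equation to the first lens, 1/(-23.5) = 1/38 + 1/d_i1, which gives d_i1 = -14.520 cm.
Its lateral magnification is m_1 = -d_i1/d_o1 = -(-14.520)/38 = 0.3821.
The intermediate image is virtual, 14.520 cm to the left of lens 1, so d_o2 = L - d_i1 = 46 - (-14.520) = 60.520 cm.
Applying the thin-lens equation again with f_2 = 13 cm and d_o2 = 60.520 cm gives d_i2 = 16.556 cm.
m_2 = -(16.556)/(60.520) = -0.2736.
The system's lateral magnification is m_1 m_2 = (0.3821)(-0.2736) = -0.1045.

-0.105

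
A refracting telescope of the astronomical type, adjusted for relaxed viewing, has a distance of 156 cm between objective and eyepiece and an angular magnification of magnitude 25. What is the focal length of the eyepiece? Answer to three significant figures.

6.00 cm

In normal adjustment the tube length equals f_obj + f_eye and |M| = f_obj/f_eye.
So f_obj = 25 f_eye and 25 f_eye + f_eye = 156 cm, giving f_eye = 156/26 = 6.000 cm and f_obj = 150.000 cm.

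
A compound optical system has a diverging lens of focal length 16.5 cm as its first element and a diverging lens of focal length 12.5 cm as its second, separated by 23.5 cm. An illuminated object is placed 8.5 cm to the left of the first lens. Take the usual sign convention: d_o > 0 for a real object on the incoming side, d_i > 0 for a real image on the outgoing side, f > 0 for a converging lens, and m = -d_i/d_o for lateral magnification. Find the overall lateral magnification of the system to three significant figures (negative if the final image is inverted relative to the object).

Applying the thin-lens equation to the first lens, 1/(-16.5) = 1/8.5 + 1/d_i1, which gives d_i1 = -5.610 cm.
Its lateral magnification is m_1 = -d_i1/d_o1 = -(-5.610)/8.5 = 0.6600.
The intermediate image is virtual, 5.610 cm to the left of lens 1, so d_o2 = L - d_i1 = 23.5 - (-5.610) = 29.110 cm.
Applying the thin-lens equation again with f_2 = -12.5 cm and d_o2 = 29.110 cm gives d_i2 = -8.745 cm.
m_2 = -(-8.745)/(29.110) = 0.3004.
Total m = m_1 x m_2 = (0.6600)(0.3004) = 0.1983.

0.198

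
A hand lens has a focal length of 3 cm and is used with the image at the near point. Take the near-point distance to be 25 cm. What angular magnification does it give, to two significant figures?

9.3

M = 1 + D/f = 1 + 25/3 = 9.333.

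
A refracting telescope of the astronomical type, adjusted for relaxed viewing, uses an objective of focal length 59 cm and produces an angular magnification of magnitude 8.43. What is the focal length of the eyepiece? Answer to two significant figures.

7.0 cm

|M| = f_obj/f_eye, so f_eye = f_obj/|M| = 59/8.43 = 6.999 cm.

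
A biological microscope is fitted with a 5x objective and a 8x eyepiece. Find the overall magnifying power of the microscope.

The overall magnification of a compound microscope is the product of the objective and eyepiece magnifications:
M = M_obj x M_eye = 5 x 8 = 40.

40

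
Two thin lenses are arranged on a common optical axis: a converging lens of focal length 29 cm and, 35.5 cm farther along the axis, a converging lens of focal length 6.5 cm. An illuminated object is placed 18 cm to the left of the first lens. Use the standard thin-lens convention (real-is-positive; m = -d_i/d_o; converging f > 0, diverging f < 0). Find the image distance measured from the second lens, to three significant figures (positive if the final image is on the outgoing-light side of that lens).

First lens: d_i1 = 1/(1/29 - 1/18) = -47.455 cm.
With d_i1 < 0 the first image is virtual and lies on the object side; the object distance for lens 2 is d_o2 = 35.5 - (-47.455) = 82.955 cm.
Second lens: d_i2 = 1/(1/6.5 - 1/(82.955)) = 7.053 cm.

7.05 cm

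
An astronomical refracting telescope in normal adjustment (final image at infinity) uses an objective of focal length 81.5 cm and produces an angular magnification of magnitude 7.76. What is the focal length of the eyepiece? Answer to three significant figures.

10.5 cm

|M| = f_obj/f_eye, so f_eye = f_obj/|M| = 81.5/7.76 = 10.503 cm.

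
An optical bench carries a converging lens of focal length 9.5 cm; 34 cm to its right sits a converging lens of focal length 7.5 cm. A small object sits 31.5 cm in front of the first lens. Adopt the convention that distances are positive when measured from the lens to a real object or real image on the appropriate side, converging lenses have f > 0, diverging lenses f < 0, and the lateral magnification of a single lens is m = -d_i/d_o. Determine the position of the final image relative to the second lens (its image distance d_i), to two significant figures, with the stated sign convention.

Applying the thin-lens equation to the first lens, 1/9.5 = 1/31.5 + 1/d_i1, which gives d_i1 = 13.602 cm.
That image sits 20.398 cm in front of the second lens, so d_o2 = 20.398 cm.
Applying the thin-lens equation again with f_2 = 7.5 cm and d_o2 = 20.398 cm gives d_i2 = 11.861 cm.

12 cm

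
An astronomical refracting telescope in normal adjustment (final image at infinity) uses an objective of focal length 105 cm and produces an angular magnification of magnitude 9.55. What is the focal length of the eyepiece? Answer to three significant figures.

|M| = f_obj/f_eye, so f_eye = f_obj/|M| = 105/9.55 = 10.995 cm.

11.0 cm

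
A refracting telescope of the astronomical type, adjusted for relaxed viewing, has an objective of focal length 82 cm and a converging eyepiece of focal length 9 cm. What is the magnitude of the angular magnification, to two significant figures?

|M| = f_obj/|f_eye| = 82/9 = 9.111.

9.1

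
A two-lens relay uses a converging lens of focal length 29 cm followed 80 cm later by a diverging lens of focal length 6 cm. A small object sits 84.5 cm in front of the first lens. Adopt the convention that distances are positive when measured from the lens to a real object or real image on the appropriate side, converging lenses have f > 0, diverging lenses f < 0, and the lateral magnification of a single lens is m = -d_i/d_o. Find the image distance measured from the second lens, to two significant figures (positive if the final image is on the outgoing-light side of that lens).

Applying the thin-lens equation to the first lens, 1/29 = 1/84.5 + 1/d_i1, which gives d_i1 = 44.153 cm.
Object distance for lens 2: d_o2 = 80 - 44.153 = 35.847 cm.
Applying the thin-lens equation again with f_2 = -6 cm and d_o2 = 35.847 cm gives d_i2 = -5.140 cm.

-5.1 cm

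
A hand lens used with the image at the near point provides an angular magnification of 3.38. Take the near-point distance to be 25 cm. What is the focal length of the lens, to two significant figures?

For the image at the near point, M = 1 + D/f.
f = D/(M - 1) = 25/(3.38 - 1) = 10.504 cm.

11 cm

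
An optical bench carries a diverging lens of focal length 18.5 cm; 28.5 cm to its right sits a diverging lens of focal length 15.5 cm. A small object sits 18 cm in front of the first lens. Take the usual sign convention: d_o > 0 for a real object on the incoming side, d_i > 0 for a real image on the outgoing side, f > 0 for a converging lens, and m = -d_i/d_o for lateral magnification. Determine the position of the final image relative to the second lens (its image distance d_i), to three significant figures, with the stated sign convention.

-11.0 cm

Lens 1: 1/d_i1 = 1/f_1 - 1/d_o1 = 1/(-18.5) - 1/18 = -0.10961 cm^-1, so d_i1 = -9.123 cm.
The intermediate image is virtual, 9.123 cm to the left of lens 1, so d_o2 = L - d_i1 = 28.5 - (-9.123) = 37.623 cm.
Lens 2: 1/d_i2 = 1/f_2 - 1/d_o2 = 1/(-15.5) - 1/(37.623) = -0.09110 cm^-1, so d_i2 = -10.978 cm.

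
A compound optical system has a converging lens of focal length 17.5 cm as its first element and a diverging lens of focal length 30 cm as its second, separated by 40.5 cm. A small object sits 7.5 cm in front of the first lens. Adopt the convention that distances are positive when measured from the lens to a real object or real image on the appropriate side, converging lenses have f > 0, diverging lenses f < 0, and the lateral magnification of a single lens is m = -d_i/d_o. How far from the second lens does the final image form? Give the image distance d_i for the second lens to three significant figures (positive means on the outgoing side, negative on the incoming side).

-19.2 cm

Applying the thin-lens equation to the first lens, 1/17.5 = 1/7.5 + 1/d_i1, which gives d_i1 = -13.125 cm.
With d_i1 < 0 the first image is virtual and lies on the object side; the object distance for lens 2 is d_o2 = 40.5 - (-13.125) = 53.625 cm.
Applying the thin-lens equation again with f_2 = -30 cm and d_o2 = 53.625 cm gives d_i2 = -19.238 cm.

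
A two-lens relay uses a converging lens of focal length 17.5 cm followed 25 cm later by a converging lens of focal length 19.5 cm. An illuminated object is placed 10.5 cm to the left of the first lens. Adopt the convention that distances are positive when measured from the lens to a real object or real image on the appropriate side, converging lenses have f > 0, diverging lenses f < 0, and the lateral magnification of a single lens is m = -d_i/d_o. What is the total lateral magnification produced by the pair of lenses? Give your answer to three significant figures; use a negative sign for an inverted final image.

Applying the thin-lens equation to the first lens, 1/17.5 = 1/10.5 + 1/d_i1, which gives d_i1 = -26.250 cm.
Its lateral magnification is m_1 = -d_i1/d_o1 = -(-26.250)/10.5 = 2.5000.
With d_i1 < 0 the first image is virtual and lies on the object side; the object distance for lens 2 is d_o2 = 25 - (-26.250) = 51.250 cm.
Applying the thin-lens equation again with f_2 = 19.5 cm and d_o2 = 51.250 cm gives d_i2 = 31.476 cm.
m_2 = -(31.476)/(51.250) = -0.6142.
The system's lateral magnification is m_1 m_2 = (2.5000)(-0.6142) = -1.5354.

-1.54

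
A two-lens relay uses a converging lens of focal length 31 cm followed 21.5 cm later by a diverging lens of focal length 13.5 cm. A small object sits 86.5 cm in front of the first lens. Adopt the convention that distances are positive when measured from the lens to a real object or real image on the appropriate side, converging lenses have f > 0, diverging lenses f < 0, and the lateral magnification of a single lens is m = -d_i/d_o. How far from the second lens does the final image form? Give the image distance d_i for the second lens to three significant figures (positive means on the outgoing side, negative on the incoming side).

First lens: d_i1 = 1/(1/31 - 1/86.5) = 48.315 cm.
Since 48.315 cm > 21.5 cm, the first image lies past the second lens and serves as a virtual object: d_o2 = L - d_i1 = -26.815 cm.
Second lens: d_i2 = 1/(1/(-13.5) - 1/(-26.815)) = -27.187 cm.

-27.2 cm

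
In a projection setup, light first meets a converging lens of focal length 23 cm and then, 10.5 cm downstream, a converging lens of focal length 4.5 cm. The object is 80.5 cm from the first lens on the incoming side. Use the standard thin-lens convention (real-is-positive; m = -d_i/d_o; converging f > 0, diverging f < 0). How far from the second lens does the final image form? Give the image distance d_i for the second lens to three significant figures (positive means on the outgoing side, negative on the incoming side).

3.73 cm

First lens: d_i1 = 1/(1/23 - 1/80.5) = 32.200 cm.
This image would form 32.200 cm past lens 1, i.e. 21.700 cm beyond lens 2, so it is a virtual object for lens 2: d_o2 = 10.5 - 32.200 = -21.700 cm.
Second lens: d_i2 = 1/(1/4.5 - 1/(-21.700)) = 3.727 cm.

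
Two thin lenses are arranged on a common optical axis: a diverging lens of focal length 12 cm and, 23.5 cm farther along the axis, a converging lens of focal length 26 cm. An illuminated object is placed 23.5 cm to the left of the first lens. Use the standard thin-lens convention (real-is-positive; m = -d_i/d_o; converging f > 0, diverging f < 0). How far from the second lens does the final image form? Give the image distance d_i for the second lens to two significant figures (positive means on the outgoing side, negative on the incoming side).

Lens 1: 1/d_i1 = 1/f_1 - 1/d_o1 = 1/(-12) - 1/23.5 = -0.12589 cm^-1, so d_i1 = -7.944 cm.
The intermediate image is virtual, 7.944 cm to the left of lens 1, so d_o2 = L - d_i1 = 23.5 - (-7.944) = 31.444 cm.
Lens 2: 1/d_i2 = 1/f_2 - 1/d_o2 = 1/26 - 1/(31.444) = 0.00666 cm^-1, so d_i2 = 150.181 cm.

150 cm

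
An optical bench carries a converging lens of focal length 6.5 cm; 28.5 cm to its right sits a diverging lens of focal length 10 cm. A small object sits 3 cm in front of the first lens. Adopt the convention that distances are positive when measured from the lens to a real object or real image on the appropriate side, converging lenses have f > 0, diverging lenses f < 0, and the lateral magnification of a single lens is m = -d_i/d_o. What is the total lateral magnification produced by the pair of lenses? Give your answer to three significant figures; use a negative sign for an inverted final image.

0.421

First lens: d_i1 = 1/(1/6.5 - 1/3) = -5.571 cm.
m_1 = -(-5.571)/3 = 1.8571.
With d_i1 < 0 the first image is virtual and lies on the object side; the object distance for lens 2 is d_o2 = 28.5 - (-5.571) = 34.071 cm.
Second lens: d_i2 = 1/(1/(-10) - 1/(34.071)) = -7.731 cm.
m_2 = -(-7.731)/(34.071) = 0.2269.
Overall magnification: m = m_1 m_2 = 0.4214.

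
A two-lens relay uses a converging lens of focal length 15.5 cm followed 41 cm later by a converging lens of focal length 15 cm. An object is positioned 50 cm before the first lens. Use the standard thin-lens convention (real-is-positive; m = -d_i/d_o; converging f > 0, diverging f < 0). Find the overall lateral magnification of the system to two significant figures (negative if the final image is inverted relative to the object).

1.9

Applying the thin-lens equation to the first lens, 1/15.5 = 1/50 + 1/d_i1, which gives d_i1 = 22.464 cm.
Its lateral magnification is m_1 = -d_i1/d_o1 = -(22.464)/50 = -0.4493.
That image sits 18.536 cm in front of the second lens, so d_o2 = 18.536 cm.
Applying the thin-lens equation again with f_2 = 15 cm and d_o2 = 18.536 cm gives d_i2 = 78.627 cm.
m_2 = -(78.627)/(18.536) = -4.2418.
Total m = m_1 x m_2 = (-0.4493)(-4.2418) = 1.9057.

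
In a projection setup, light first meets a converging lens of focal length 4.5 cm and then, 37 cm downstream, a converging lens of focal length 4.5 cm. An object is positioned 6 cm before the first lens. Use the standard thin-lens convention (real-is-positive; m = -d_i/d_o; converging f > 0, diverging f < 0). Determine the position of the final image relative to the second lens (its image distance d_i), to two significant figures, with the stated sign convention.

Applying the thin-lens equation to the first lens, 1/4.5 = 1/6 + 1/d_i1, which gives d_i1 = 18.000 cm.
That image sits 19.000 cm in front of the second lens, so d_o2 = 19.000 cm.
Applying the thin-lens equation again with f_2 = 4.5 cm and d_o2 = 19.000 cm gives d_i2 = 5.897 cm.

5.9 cm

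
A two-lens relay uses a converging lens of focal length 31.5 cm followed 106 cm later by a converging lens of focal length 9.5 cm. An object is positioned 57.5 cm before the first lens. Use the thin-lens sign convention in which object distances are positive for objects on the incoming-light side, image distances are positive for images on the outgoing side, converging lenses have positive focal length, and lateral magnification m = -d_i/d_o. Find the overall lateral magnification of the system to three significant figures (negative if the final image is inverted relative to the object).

0.429

First lens: d_i1 = 1/(1/31.5 - 1/57.5) = 69.663 cm.
m_1 = -(69.663)/57.5 = -1.2115.
The intermediate image is 69.663 cm to the right of lens 1, so d_o2 = L - d_i1 = 106 - 69.663 = 36.337 cm.
Second lens: d_i2 = 1/(1/9.5 - 1/(36.337)) = 12.863 cm.
m_2 = -(12.863)/(36.337) = -0.3540.
Total m = m_1 x m_2 = (-1.2115)(-0.3540) = 0.4289.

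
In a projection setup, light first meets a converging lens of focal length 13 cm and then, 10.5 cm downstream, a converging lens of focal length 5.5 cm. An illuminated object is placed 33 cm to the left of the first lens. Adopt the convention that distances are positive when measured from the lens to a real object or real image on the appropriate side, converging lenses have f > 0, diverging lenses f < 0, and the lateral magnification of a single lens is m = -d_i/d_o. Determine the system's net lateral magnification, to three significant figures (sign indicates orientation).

-0.217

Lens 1: 1/d_i1 = 1/f_1 - 1/d_o1 = 1/13 - 1/33 = 0.04662 cm^-1, so d_i1 = 21.450 cm.
m_1 = -(21.450)/33 = -0.6500.
This image would form 21.450 cm past lens 1, i.e. 10.950 cm beyond lens 2, so it is a virtual object for lens 2: d_o2 = 10.5 - 21.450 = -10.950 cm.
Lens 2: 1/d_i2 = 1/f_2 - 1/d_o2 = 1/5.5 - 1/(-10.950) = 0.27314 cm^-1, so d_i2 = 3.661 cm.
m_2 = -(3.661)/(-10.950) = 0.3343.
Total m = m_1 x m_2 = (-0.6500)(0.3343) = -0.2173.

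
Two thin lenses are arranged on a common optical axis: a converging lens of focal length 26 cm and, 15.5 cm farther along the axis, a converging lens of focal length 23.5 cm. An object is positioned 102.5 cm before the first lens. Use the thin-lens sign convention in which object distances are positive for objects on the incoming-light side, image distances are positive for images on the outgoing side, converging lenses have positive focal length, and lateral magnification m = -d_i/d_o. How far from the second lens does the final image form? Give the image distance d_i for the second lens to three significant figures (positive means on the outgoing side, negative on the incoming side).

First lens: d_i1 = 1/(1/26 - 1/102.5) = 34.837 cm.
Since 34.837 cm > 15.5 cm, the first image lies past the second lens and serves as a virtual object: d_o2 = L - d_i1 = -19.337 cm.
Second lens: d_i2 = 1/(1/23.5 - 1/(-19.337)) = 10.608 cm.

10.6 cm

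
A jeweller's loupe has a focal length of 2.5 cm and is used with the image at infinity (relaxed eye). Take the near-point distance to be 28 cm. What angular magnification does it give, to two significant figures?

M = D/f = 28/2.5 = 11.200.

11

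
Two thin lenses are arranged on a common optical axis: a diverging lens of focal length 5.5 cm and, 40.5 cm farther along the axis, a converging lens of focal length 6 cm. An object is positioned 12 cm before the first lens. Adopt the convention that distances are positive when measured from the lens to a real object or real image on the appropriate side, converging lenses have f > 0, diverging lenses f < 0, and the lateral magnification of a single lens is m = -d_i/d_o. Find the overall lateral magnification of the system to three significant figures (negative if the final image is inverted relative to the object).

Lens 1: 1/d_i1 = 1/f_1 - 1/d_o1 = 1/(-5.5) - 1/12 = -0.26515 cm^-1, so d_i1 = -3.771 cm.
m_1 = -(-3.771)/12 = 0.3143.
The intermediate image is virtual, 3.771 cm to the left of lens 1, so d_o2 = L - d_i1 = 40.5 - (-3.771) = 44.271 cm.
Lens 2: 1/d_i2 = 1/f_2 - 1/d_o2 = 1/6 - 1/(44.271) = 0.14408 cm^-1, so d_i2 = 6.941 cm.
m_2 = -(6.941)/(44.271) = -0.1568.
Overall magnification: m = m_1 m_2 = -0.0493.

-0.0493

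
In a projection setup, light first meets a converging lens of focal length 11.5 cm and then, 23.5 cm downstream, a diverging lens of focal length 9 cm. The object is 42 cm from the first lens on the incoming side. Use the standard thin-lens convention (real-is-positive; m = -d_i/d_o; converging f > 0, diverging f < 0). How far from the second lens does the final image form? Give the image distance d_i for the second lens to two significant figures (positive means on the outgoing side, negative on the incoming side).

-4.1 cm

Applying the thin-lens equation to the first lens, 1/11.5 = 1/42 + 1/d_i1, which gives d_i1 = 15.836 cm.
That image sits 7.664 cm in front of the second lens, so d_o2 = 7.664 cm.
Applying the thin-lens equation again with f_2 = -9 cm and d_o2 = 7.664 cm gives d_i2 = -4.139 cm.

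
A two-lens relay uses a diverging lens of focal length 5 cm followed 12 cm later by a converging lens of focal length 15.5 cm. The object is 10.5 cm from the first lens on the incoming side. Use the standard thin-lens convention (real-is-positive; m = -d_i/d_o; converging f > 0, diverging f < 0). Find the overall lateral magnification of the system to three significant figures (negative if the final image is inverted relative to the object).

44.3

First lens: d_i1 = 1/(1/(-5) - 1/10.5) = -3.387 cm.
m_1 = -(-3.387)/10.5 = 0.3226.
With d_i1 < 0 the first image is virtual and lies on the object side; the object distance for lens 2 is d_o2 = 12 - (-3.387) = 15.387 cm.
Second lens: d_i2 = 1/(1/15.5 - 1/(15.387)) = -2112.429 cm.
m_2 = -(-2112.429)/(15.387) = 137.2857.
The system's lateral magnification is m_1 m_2 = (0.3226)(137.2857) = 44.2857.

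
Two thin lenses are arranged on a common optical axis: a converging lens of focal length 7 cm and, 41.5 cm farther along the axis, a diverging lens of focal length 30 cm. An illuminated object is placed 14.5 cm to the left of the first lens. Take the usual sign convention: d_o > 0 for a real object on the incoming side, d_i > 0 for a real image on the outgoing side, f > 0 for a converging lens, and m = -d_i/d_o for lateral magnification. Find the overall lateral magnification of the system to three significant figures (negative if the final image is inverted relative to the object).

-0.483

Applying the thin-lens equation to the first lens, 1/7 = 1/14.5 + 1/d_i1, which gives d_i1 = 13.533 cm.
Its lateral magnification is m_1 = -d_i1/d_o1 = -(13.533)/14.5 = -0.9333.
Object distance for lens 2: d_o2 = 41.5 - 13.533 = 27.967 cm.
Applying the thin-lens equation again with f_2 = -30 cm and d_o2 = 27.967 cm gives d_i2 = -14.474 cm.
m_2 = -(-14.474)/(27.967) = 0.5175.
Overall magnification: m = m_1 m_2 = -0.4830.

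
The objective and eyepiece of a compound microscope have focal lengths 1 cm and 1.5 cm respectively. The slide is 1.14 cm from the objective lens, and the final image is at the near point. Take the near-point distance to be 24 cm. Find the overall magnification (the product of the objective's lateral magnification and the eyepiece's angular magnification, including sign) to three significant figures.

-121

Objective: 1/d_i = 1/f_obj - 1/d_o = 1/1 - 1/1.14 = 0.12281 cm^-1, so d_i = 8.143 cm.
m_obj = -d_i/d_o = -8.143/1.14 = -7.143.
Eyepiece angular magnification (image at near point): M_eye = 1 + D/f_e = 1 + 24/1.5 = 17.000.
Overall M = m_obj x M_eye = (-7.143)(17.000) = -121.43.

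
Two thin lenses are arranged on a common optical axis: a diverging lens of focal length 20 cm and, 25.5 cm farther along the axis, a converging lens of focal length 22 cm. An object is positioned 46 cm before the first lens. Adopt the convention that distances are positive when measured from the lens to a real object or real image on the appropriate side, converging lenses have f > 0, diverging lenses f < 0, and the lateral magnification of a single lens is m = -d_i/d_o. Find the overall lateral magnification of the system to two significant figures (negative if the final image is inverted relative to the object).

-0.38

Applying the thin-lens equation to the first lens, 1/(-20) = 1/46 + 1/d_i1, which gives d_i1 = -13.939 cm.
Its lateral magnification is m_1 = -d_i1/d_o1 = -(-13.939)/46 = 0.3030.
With d_i1 < 0 the first image is virtual and lies on the object side; the object distance for lens 2 is d_o2 = 25.5 - (-13.939) = 39.439 cm.
Applying the thin-lens equation again with f_2 = 22 cm and d_o2 = 39.439 cm gives d_i2 = 49.753 cm.
m_2 = -(49.753)/(39.439) = -1.2615.
Overall magnification: m = m_1 m_2 = -0.3823.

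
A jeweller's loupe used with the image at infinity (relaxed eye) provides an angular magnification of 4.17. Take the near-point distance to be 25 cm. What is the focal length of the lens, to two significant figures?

For the image at infinity, M = D/f.
f = D/M = 25/4.17 = 5.995 cm.

6.0 cm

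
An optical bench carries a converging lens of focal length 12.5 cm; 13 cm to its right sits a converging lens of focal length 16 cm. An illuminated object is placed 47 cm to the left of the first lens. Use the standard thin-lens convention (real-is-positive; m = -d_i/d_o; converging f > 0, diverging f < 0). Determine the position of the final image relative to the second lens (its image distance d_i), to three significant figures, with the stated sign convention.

First lens: d_i1 = 1/(1/12.5 - 1/47) = 17.029 cm.
Since 17.029 cm > 13 cm, the first image lies past the second lens and serves as a virtual object: d_o2 = L - d_i1 = -4.029 cm.
Second lens: d_i2 = 1/(1/16 - 1/(-4.029)) = 3.219 cm.

3.22 cm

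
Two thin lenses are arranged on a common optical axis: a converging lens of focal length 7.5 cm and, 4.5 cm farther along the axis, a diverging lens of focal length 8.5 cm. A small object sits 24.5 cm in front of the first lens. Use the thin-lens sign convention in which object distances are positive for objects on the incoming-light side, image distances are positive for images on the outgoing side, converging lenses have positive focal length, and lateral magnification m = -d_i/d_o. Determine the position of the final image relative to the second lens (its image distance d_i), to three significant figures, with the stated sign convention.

First lens: d_i1 = 1/(1/7.5 - 1/24.5) = 10.809 cm.
This image would form 10.809 cm past lens 1, i.e. 6.309 cm beyond lens 2, so it is a virtual object for lens 2: d_o2 = 4.5 - 10.809 = -6.309 cm.
Second lens: d_i2 = 1/(1/(-8.5) - 1/(-6.309)) = 24.473 cm.

24.5 cm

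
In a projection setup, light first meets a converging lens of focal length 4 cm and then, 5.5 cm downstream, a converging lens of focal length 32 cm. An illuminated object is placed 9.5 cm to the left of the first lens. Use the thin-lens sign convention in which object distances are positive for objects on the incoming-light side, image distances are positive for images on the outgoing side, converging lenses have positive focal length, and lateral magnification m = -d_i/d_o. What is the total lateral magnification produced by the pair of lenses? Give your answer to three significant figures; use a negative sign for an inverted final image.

Applying the thin-lens equation to the first lens, 1/4 = 1/9.5 + 1/d_i1, which gives d_i1 = 6.909 cm.
Its lateral magnification is m_1 = -d_i1/d_o1 = -(6.909)/9.5 = -0.7273.
Since 6.909 cm > 5.5 cm, the first image lies past the second lens and serves as a virtual object: d_o2 = L - d_i1 = -1.409 cm.
Applying the thin-lens equation again with f_2 = 32 cm and d_o2 = -1.409 cm gives d_i2 = 1.350 cm.
m_2 = -(1.350)/(-1.409) = 0.9578.
Total m = m_1 x m_2 = (-0.7273)(0.9578) = -0.6966.

-0.697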